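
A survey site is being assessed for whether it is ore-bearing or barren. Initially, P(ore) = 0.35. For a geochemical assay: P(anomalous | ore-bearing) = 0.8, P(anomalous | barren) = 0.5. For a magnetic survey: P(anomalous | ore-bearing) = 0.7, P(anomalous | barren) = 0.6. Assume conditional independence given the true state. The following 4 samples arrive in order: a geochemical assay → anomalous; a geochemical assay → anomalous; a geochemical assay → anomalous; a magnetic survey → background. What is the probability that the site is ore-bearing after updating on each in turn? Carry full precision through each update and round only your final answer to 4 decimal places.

Each posterior becomes the prior for the next update.
After a geochemical assay='anomalous': P(ore) = 0.8·0.3500 / (0.8·0.3500 + 0.5·0.6500) ≈ 0.4628
After a geochemical assay='anomalous': P(ore) = 0.8·0.4628 / (0.8·0.4628 + 0.5·0.5372) ≈ 0.5796
After a geochemical assay='anomalous': P(ore) = 0.8·0.5796 / (0.8·0.5796 + 0.5·0.4204) ≈ 0.6880
After a magnetic survey='background': P(ore) = 0.3·0.6880 / (0.3·0.6880 + 0.4·0.3120) ≈ 0.6232

0.6232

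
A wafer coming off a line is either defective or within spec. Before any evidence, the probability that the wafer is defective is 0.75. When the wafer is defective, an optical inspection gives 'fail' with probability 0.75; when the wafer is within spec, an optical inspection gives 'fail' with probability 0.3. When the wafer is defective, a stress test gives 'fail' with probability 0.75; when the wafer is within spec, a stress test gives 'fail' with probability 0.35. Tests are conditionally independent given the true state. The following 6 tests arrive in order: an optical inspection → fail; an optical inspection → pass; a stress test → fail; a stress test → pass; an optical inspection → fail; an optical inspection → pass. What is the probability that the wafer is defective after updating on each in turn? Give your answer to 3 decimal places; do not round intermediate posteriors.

Apply Bayes' rule sequentially, carrying P(defective) forward.
After an optical inspection='fail': P(defective) = 0.75·0.7500 / (0.75·0.7500 + 0.3·0.2500) ≈ 0.8824
After an optical inspection='pass': P(defective) = 0.25·0.8824 / (0.25·0.8824 + 0.7·0.1176) ≈ 0.7282
After a stress test='fail': P(defective) = 0.75·0.7282 / (0.75·0.7282 + 0.35·0.2718) ≈ 0.8516
After a stress test='pass': P(defective) = 0.25·0.8516 / (0.25·0.8516 + 0.65·0.1484) ≈ 0.6882
After an optical inspection='fail': P(defective) = 0.75·0.6882 / (0.75·0.6882 + 0.3·0.3118) ≈ 0.8466
After an optical inspection='pass': P(defective) = 0.25·0.8466 / (0.25·0.8466 + 0.7·0.1534) ≈ 0.6634

0.663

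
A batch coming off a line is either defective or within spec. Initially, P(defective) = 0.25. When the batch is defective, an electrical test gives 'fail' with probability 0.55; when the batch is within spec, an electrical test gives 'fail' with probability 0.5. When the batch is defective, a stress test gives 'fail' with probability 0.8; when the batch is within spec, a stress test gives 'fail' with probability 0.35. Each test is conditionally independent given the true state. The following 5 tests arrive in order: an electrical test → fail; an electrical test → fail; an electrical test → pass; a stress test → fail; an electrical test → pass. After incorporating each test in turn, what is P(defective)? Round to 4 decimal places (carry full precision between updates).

After an electrical test='fail': P(defective) = 0.55·0.2500 / (0.55·0.2500 + 0.5·0.7500) ≈ 0.2683
After an electrical test='fail': P(defective) = 0.55·0.2683 / (0.55·0.2683 + 0.5·0.7317) ≈ 0.2874
After an electrical test='pass': P(defective) = 0.45·0.2874 / (0.45·0.2874 + 0.5·0.7126) ≈ 0.2663
After a stress test='fail': P(defective) = 0.8·0.2663 / (0.8·0.2663 + 0.35·0.7337) ≈ 0.4535
After an electrical test='pass': P(defective) = 0.45·0.4535 / (0.45·0.4535 + 0.5·0.5465) ≈ 0.4275

0.4275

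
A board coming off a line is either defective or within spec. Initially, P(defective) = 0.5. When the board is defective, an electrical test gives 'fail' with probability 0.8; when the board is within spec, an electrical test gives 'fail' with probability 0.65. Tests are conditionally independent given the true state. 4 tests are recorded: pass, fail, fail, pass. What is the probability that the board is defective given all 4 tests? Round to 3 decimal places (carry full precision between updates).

0.331

Each posterior becomes the prior for the next update.
After 'pass': P(defective) = 0.2·0.5000 / (0.2·0.5000 + 0.35·0.5000) ≈ 0.3636
After 'fail': P(defective) = 0.8·0.3636 / (0.8·0.3636 + 0.65·0.6364) ≈ 0.4129
After 'fail': P(defective) = 0.8·0.4129 / (0.8·0.4129 + 0.65·0.5871) ≈ 0.4640
After 'pass': P(defective) = 0.2·0.4640 / (0.2·0.4640 + 0.35·0.5360) ≈ 0.3309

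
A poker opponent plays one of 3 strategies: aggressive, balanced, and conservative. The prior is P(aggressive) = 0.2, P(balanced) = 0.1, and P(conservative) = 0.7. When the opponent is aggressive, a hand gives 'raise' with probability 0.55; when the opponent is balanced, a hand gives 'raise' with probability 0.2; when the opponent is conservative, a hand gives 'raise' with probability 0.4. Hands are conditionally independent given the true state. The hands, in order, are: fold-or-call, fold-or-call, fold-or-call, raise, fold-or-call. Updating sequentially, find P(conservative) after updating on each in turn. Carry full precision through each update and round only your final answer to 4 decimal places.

0.7407

After 'fold-or-call': normaliser = 0.45·0.2000 + 0.8·0.1000 + 0.6·0.7000; P(aggressive) ≈ 0.1525, P(balanced) ≈ 0.1356, P(conservative) ≈ 0.7119
After 'fold-or-call': normaliser = 0.45·0.1525 + 0.8·0.1356 + 0.6·0.7119; P(aggressive) ≈ 0.1136, P(balanced) ≈ 0.1795, P(conservative) ≈ 0.7069
After 'fold-or-call': normaliser = 0.45·0.1136 + 0.8·0.1795 + 0.6·0.7069; P(aggressive) ≈ 0.0826, P(balanced) ≈ 0.2321, P(conservative) ≈ 0.6853
After 'raise': normaliser = 0.55·0.0826 + 0.2·0.2321 + 0.4·0.6853; P(aggressive) ≈ 0.1241, P(balanced) ≈ 0.1268, P(conservative) ≈ 0.7490
After 'fold-or-call': normaliser = 0.45·0.1241 + 0.8·0.1268 + 0.6·0.7490; P(aggressive) ≈ 0.0921, P(balanced) ≈ 0.1672, P(conservative) ≈ 0.7407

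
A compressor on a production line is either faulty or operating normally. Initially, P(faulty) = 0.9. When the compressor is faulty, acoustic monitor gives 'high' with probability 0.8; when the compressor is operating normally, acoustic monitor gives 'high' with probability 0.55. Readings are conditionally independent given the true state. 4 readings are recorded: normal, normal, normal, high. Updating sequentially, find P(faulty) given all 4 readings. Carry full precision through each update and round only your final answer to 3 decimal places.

0.535

Each posterior becomes the prior for the next update.
After 'normal': P(faulty) = 0.2·0.9000 / (0.2·0.9000 + 0.45·0.1000) ≈ 0.8000
After 'normal': P(faulty) = 0.2·0.8000 / (0.2·0.8000 + 0.45·0.2000) ≈ 0.6400
After 'normal': P(faulty) = 0.2·0.6400 / (0.2·0.6400 + 0.45·0.3600) ≈ 0.4414
After 'high': P(faulty) = 0.8·0.4414 / (0.8·0.4414 + 0.55·0.5586) ≈ 0.5347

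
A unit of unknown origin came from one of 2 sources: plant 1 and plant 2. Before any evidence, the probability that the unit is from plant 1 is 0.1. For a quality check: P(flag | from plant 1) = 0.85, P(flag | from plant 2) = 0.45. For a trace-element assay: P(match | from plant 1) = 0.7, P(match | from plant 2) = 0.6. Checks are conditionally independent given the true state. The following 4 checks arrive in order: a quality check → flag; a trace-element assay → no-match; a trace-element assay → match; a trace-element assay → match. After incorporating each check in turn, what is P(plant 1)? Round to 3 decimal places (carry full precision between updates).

0.176

After a quality check='flag': P(plant 1) = 0.85·0.1000 / (0.85·0.1000 + 0.45·0.9000) ≈ 0.1735
After a trace-element assay='no-match': P(plant 1) = 0.3·0.1735 / (0.3·0.1735 + 0.4·0.8265) ≈ 0.1360
After a trace-element assay='match': P(plant 1) = 0.7·0.1360 / (0.7·0.1360 + 0.6·0.8640) ≈ 0.1551
After a trace-element assay='match': P(plant 1) = 0.7·0.1551 / (0.7·0.1551 + 0.6·0.8449) ≈ 0.1764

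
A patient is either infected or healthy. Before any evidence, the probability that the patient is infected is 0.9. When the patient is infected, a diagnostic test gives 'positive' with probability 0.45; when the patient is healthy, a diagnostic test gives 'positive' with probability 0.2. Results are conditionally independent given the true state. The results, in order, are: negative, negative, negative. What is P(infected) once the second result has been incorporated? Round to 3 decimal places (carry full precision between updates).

Apply Bayes' rule sequentially, carrying P(infected) forward.
After 'negative': P(infected) = 0.55·0.9000 / (0.55·0.9000 + 0.8·0.1000) ≈ 0.8609
After 'negative': P(infected) = 0.55·0.8609 / (0.55·0.8609 + 0.8·0.1391) ≈ 0.8097

0.810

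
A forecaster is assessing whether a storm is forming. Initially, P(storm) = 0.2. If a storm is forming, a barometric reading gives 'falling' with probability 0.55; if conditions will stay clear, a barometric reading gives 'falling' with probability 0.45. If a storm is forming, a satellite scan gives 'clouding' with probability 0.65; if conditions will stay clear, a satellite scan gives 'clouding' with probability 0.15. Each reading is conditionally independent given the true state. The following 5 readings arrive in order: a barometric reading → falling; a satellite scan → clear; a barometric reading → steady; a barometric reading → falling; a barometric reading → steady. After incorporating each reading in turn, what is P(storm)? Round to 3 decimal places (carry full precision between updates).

0.093

After a barometric reading='falling': P(storm) = 0.55·0.2000 / (0.55·0.2000 + 0.45·0.8000) ≈ 0.2340
After a satellite scan='clear': P(storm) = 0.35·0.2340 / (0.35·0.2340 + 0.85·0.7660) ≈ 0.1118
After a barometric reading='steady': P(storm) = 0.45·0.1118 / (0.45·0.1118 + 0.55·0.8882) ≈ 0.0933
After a barometric reading='falling': P(storm) = 0.55·0.0933 / (0.55·0.0933 + 0.45·0.9067) ≈ 0.1118
After a barometric reading='steady': P(storm) = 0.45·0.1118 / (0.45·0.1118 + 0.55·0.8882) ≈ 0.0933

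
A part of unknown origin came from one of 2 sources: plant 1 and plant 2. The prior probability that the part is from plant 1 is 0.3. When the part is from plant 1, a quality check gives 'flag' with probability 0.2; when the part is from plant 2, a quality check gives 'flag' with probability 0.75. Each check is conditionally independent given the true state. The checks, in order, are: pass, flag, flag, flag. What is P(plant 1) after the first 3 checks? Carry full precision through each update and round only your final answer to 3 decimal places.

0.089

After 'pass': P(plant 1) = 0.8·0.3000 / (0.8·0.3000 + 0.25·0.7000) ≈ 0.5783
After 'flag': P(plant 1) = 0.2·0.5783 / (0.2·0.5783 + 0.75·0.4217) ≈ 0.2678
After 'flag': P(plant 1) = 0.2·0.2678 / (0.2·0.2678 + 0.75·0.7322) ≈ 0.0889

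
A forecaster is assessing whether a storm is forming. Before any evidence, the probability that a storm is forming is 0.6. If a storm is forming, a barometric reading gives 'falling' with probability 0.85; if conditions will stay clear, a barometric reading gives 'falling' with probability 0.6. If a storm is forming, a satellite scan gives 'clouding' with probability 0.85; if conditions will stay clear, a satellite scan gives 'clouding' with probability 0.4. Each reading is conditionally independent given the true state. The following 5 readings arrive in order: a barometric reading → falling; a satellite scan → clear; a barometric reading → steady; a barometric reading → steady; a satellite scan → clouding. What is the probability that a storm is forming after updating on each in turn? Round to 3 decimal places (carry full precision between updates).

0.137

After a barometric reading='falling': P(storm) = 0.85·0.6000 / (0.85·0.6000 + 0.6·0.4000) ≈ 0.6800
After a satellite scan='clear': P(storm) = 0.15·0.6800 / (0.15·0.6800 + 0.6·0.3200) ≈ 0.3469
After a barometric reading='steady': P(storm) = 0.15·0.3469 / (0.15·0.3469 + 0.4·0.6531) ≈ 0.1661
After a barometric reading='steady': P(storm) = 0.15·0.1661 / (0.15·0.1661 + 0.4·0.8339) ≈ 0.0695
After a satellite scan='clouding': P(storm) = 0.85·0.0695 / (0.85·0.0695 + 0.4·0.9305) ≈ 0.1370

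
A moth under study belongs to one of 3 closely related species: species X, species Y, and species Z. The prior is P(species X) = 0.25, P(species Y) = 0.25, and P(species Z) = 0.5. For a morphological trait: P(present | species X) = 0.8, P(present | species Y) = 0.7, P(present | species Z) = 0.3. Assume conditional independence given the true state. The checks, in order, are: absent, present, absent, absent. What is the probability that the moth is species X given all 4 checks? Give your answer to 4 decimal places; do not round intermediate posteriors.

After 'absent': normaliser = 0.2·0.2500 + 0.3·0.2500 + 0.7·0.5000; P(species X) ≈ 0.1053, P(species Y) ≈ 0.1579, P(species Z) ≈ 0.7368
After 'present': normaliser = 0.8·0.1053 + 0.7·0.1579 + 0.3·0.7368; P(species X) ≈ 0.2025, P(species Y) ≈ 0.2658, P(species Z) ≈ 0.5316
After 'absent': normaliser = 0.2·0.2025 + 0.3·0.2658 + 0.7·0.5316; P(species X) ≈ 0.0823, P(species Y) ≈ 0.1620, P(species Z) ≈ 0.7558
After 'absent': normaliser = 0.2·0.0823 + 0.3·0.1620 + 0.7·0.7558; P(species X) ≈ 0.0277, P(species Y) ≈ 0.0818, P(species Z) ≈ 0.8905

0.0277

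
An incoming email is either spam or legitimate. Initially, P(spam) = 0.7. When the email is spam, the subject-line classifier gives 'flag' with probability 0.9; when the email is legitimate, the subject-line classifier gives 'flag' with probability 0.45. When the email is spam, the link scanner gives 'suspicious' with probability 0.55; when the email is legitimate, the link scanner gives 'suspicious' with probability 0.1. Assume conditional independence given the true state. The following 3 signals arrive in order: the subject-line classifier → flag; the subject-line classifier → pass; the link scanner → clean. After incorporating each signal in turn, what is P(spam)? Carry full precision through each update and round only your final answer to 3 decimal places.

After the subject-line classifier='flag': P(spam) = 0.9·0.7000 / (0.9·0.7000 + 0.45·0.3000) ≈ 0.8235
After the subject-line classifier='pass': P(spam) = 0.1·0.8235 / (0.1·0.8235 + 0.55·0.1765) ≈ 0.4590
After the link scanner='clean': P(spam) = 0.45·0.4590 / (0.45·0.4590 + 0.9·0.5410) ≈ 0.2979

0.298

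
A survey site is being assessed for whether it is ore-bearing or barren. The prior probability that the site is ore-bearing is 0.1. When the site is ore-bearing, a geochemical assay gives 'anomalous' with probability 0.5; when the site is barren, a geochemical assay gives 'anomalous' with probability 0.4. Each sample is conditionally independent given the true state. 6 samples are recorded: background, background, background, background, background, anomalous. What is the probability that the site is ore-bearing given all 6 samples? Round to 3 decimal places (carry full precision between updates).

0.053

After 'background': P(ore) = 0.5·0.1000 / (0.5·0.1000 + 0.6·0.9000) ≈ 0.0847
After 'background': P(ore) = 0.5·0.0847 / (0.5·0.0847 + 0.6·0.9153) ≈ 0.0716
After 'background': P(ore) = 0.5·0.0716 / (0.5·0.0716 + 0.6·0.9284) ≈ 0.0604
After 'background': P(ore) = 0.5·0.0604 / (0.5·0.0604 + 0.6·0.9396) ≈ 0.0509
After 'background': P(ore) = 0.5·0.0509 / (0.5·0.0509 + 0.6·0.9491) ≈ 0.0427
After 'anomalous': P(ore) = 0.5·0.0427 / (0.5·0.0427 + 0.4·0.9573) ≈ 0.0529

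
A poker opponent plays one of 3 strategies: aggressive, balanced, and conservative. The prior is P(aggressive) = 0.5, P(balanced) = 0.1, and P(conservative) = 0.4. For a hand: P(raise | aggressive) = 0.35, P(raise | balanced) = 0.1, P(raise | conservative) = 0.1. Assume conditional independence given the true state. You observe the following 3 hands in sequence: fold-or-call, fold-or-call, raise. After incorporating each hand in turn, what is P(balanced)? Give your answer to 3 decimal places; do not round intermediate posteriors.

0.071

After 'fold-or-call': normaliser = 0.65·0.5000 + 0.9·0.1000 + 0.9·0.4000; P(aggressive) ≈ 0.4194, P(balanced) ≈ 0.1161, P(conservative) ≈ 0.4645
After 'fold-or-call': normaliser = 0.65·0.4194 + 0.9·0.1161 + 0.9·0.4645; P(aggressive) ≈ 0.3428, P(balanced) ≈ 0.1314, P(conservative) ≈ 0.5258
After 'raise': normaliser = 0.35·0.3428 + 0.1·0.1314 + 0.1·0.5258; P(aggressive) ≈ 0.6461, P(balanced) ≈ 0.0708, P(conservative) ≈ 0.2831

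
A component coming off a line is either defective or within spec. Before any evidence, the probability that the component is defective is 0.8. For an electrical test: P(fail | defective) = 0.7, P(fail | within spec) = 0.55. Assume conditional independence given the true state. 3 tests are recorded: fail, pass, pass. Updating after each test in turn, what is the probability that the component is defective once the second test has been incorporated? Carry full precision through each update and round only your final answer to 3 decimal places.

After 'fail': P(defective) = 0.7·0.8000 / (0.7·0.8000 + 0.55·0.2000) ≈ 0.8358
After 'pass': P(defective) = 0.3·0.8358 / (0.3·0.8358 + 0.45·0.1642) ≈ 0.7724

0.772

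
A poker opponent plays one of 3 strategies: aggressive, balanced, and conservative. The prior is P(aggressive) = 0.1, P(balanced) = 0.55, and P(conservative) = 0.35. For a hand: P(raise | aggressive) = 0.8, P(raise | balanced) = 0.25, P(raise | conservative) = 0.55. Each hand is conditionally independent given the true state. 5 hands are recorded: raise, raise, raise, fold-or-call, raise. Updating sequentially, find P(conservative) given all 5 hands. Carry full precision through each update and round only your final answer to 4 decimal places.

After 'raise': normaliser = 0.8·0.1000 + 0.25·0.5500 + 0.55·0.3500; P(aggressive) ≈ 0.1951, P(balanced) ≈ 0.3354, P(conservative) ≈ 0.4695
After 'raise': normaliser = 0.8·0.1951 + 0.25·0.3354 + 0.55·0.4695; P(aggressive) ≈ 0.3133, P(balanced) ≈ 0.1683, P(conservative) ≈ 0.5184
After 'raise': normaliser = 0.8·0.3133 + 0.25·0.1683 + 0.55·0.5184; P(aggressive) ≈ 0.4338, P(balanced) ≈ 0.0728, P(conservative) ≈ 0.4934
After 'fold-or-call': normaliser = 0.2·0.4338 + 0.75·0.0728 + 0.45·0.4934; P(aggressive) ≈ 0.2388, P(balanced) ≈ 0.1503, P(conservative) ≈ 0.6110
After 'raise': normaliser = 0.8·0.2388 + 0.25·0.1503 + 0.55·0.6110; P(aggressive) ≈ 0.3383, P(balanced) ≈ 0.0665, P(conservative) ≈ 0.5952

0.5952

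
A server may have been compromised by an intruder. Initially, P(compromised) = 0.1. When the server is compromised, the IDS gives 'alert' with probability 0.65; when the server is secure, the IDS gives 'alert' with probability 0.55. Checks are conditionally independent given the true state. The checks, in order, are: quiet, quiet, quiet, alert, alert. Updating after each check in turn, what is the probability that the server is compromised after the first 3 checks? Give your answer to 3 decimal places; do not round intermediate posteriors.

0.050

After 'quiet': P(compromised) = 0.35·0.1000 / (0.35·0.1000 + 0.45·0.9000) ≈ 0.0795
After 'quiet': P(compromised) = 0.35·0.0795 / (0.35·0.0795 + 0.45·0.9205) ≈ 0.0630
After 'quiet': P(compromised) = 0.35·0.0630 / (0.35·0.0630 + 0.45·0.9370) ≈ 0.0497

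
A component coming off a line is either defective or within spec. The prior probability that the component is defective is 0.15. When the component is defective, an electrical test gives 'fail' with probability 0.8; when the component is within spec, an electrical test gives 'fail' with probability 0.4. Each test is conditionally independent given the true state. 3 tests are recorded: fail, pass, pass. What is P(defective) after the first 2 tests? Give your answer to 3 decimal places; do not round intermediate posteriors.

After 'fail': P(defective) = 0.8·0.1500 / (0.8·0.1500 + 0.4·0.8500) ≈ 0.2609
After 'pass': P(defective) = 0.2·0.2609 / (0.2·0.2609 + 0.6·0.7391) ≈ 0.1053

0.105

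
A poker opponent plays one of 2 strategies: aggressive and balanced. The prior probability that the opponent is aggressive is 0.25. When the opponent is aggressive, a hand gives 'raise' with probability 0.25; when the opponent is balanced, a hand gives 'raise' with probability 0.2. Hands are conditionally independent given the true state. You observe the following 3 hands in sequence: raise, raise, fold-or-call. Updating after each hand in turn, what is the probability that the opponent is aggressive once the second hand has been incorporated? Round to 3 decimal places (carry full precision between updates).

0.342

Apply Bayes' rule sequentially, carrying P(aggressive) forward.
After 'raise': P(aggressive) = 0.25·0.2500 / (0.25·0.2500 + 0.2·0.7500) ≈ 0.2941
After 'raise': P(aggressive) = 0.25·0.2941 / (0.25·0.2941 + 0.2·0.7059) ≈ 0.3425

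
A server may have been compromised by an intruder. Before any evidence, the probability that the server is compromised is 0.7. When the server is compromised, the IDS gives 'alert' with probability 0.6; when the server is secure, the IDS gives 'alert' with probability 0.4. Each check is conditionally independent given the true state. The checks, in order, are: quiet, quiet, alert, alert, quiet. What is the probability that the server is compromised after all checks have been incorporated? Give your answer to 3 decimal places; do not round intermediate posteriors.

After 'quiet': P(compromised) = 0.4·0.7000 / (0.4·0.7000 + 0.6·0.3000) ≈ 0.6087
After 'quiet': P(compromised) = 0.4·0.6087 / (0.4·0.6087 + 0.6·0.3913) ≈ 0.5091
After 'alert': P(compromised) = 0.6·0.5091 / (0.6·0.5091 + 0.4·0.4909) ≈ 0.6087
After 'alert': P(compromised) = 0.6·0.6087 / (0.6·0.6087 + 0.4·0.3913) ≈ 0.7000
After 'quiet': P(compromised) = 0.4·0.7000 / (0.4·0.7000 + 0.6·0.3000) ≈ 0.6087

0.609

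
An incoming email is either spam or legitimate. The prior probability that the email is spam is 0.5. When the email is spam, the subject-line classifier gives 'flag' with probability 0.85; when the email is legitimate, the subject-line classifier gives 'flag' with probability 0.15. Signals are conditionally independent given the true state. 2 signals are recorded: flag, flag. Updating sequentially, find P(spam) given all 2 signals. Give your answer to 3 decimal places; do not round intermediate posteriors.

After 'flag': P(spam) = 0.85·0.5000 / (0.85·0.5000 + 0.15·0.5000) ≈ 0.8500
After 'flag': P(spam) = 0.85·0.8500 / (0.85·0.8500 + 0.15·0.1500) ≈ 0.9698

0.970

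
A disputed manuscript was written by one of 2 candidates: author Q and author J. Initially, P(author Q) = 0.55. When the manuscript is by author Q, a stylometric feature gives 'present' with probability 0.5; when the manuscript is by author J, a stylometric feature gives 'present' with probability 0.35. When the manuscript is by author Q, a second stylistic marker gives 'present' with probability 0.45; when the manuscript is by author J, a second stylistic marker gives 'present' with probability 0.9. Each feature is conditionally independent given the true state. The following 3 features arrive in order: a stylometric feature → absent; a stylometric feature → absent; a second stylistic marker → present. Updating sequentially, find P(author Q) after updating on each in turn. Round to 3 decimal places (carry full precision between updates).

0.266

After a stylometric feature='absent': P(author Q) = 0.5·0.5500 / (0.5·0.5500 + 0.65·0.4500) ≈ 0.4846
After a stylometric feature='absent': P(author Q) = 0.5·0.4846 / (0.5·0.4846 + 0.65·0.5154) ≈ 0.4197
After a second stylistic marker='present': P(author Q) = 0.45·0.4197 / (0.45·0.4197 + 0.9·0.5803) ≈ 0.2656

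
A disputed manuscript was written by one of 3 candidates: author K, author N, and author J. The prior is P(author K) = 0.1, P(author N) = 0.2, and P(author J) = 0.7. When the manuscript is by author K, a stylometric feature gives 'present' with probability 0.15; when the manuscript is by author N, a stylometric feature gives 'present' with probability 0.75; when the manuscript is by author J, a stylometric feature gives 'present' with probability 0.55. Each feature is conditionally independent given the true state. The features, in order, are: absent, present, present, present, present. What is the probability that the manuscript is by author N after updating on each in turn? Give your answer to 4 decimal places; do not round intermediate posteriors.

0.3540

Each posterior becomes the prior for the next update.
After 'absent': normaliser = 0.85·0.1000 + 0.25·0.2000 + 0.45·0.7000; P(author K) ≈ 0.1889, P(author N) ≈ 0.1111, P(author J) ≈ 0.7000
After 'present': normaliser = 0.15·0.1889 + 0.75·0.1111 + 0.55·0.7000; P(author K) ≈ 0.0570, P(author N) ≈ 0.1678, P(author J) ≈ 0.7752
After 'present': normaliser = 0.15·0.0570 + 0.75·0.1678 + 0.55·0.7752; P(author K) ≈ 0.0153, P(author N) ≈ 0.2244, P(author J) ≈ 0.7603
After 'present': normaliser = 0.15·0.0153 + 0.75·0.2244 + 0.55·0.7603; P(author K) ≈ 0.0039, P(author N) ≈ 0.2859, P(author J) ≈ 0.7102
After 'present': normaliser = 0.15·0.0039 + 0.75·0.2859 + 0.55·0.7102; P(author K) ≈ 0.0010, P(author N) ≈ 0.3540, P(author J) ≈ 0.6450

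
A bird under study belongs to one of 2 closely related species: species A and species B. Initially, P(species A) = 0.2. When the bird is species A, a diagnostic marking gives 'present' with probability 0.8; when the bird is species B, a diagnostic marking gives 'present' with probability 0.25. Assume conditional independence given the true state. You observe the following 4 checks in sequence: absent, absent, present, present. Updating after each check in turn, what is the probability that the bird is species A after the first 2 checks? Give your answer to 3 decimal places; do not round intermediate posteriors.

0.017

After 'absent': P(species A) = 0.2·0.2000 / (0.2·0.2000 + 0.75·0.8000) ≈ 0.0625
After 'absent': P(species A) = 0.2·0.0625 / (0.2·0.0625 + 0.75·0.9375) ≈ 0.0175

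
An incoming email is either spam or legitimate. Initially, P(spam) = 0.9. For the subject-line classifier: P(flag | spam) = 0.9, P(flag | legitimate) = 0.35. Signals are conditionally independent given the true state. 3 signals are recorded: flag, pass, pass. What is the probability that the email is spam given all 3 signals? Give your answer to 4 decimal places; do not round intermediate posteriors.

After 'flag': P(spam) = 0.9·0.9000 / (0.9·0.9000 + 0.35·0.1000) ≈ 0.9586
After 'pass': P(spam) = 0.1·0.9586 / (0.1·0.9586 + 0.65·0.0414) ≈ 0.7807
After 'pass': P(spam) = 0.1·0.7807 / (0.1·0.7807 + 0.65·0.2193) ≈ 0.3539

0.3539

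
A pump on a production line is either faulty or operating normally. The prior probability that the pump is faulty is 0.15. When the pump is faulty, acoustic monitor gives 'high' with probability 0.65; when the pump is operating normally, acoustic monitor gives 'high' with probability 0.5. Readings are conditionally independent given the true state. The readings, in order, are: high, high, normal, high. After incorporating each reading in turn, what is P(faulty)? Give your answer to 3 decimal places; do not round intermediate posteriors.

0.213

After 'high': P(faulty) = 0.65·0.1500 / (0.65·0.1500 + 0.5·0.8500) ≈ 0.1866
After 'high': P(faulty) = 0.65·0.1866 / (0.65·0.1866 + 0.5·0.8134) ≈ 0.2297
After 'normal': P(faulty) = 0.35·0.2297 / (0.35·0.2297 + 0.5·0.7703) ≈ 0.1727
After 'high': P(faulty) = 0.65·0.1727 / (0.65·0.1727 + 0.5·0.8273) ≈ 0.2135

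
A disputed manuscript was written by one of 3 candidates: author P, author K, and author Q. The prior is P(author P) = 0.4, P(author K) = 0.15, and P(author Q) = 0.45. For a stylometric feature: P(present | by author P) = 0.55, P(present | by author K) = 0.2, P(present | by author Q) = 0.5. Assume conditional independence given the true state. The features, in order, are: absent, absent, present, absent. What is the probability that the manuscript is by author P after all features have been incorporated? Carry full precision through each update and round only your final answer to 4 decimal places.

0.3155

Each posterior becomes the prior for the next update.
After 'absent': normaliser = 0.45·0.4000 + 0.8·0.1500 + 0.5·0.4500; P(author P) ≈ 0.3429, P(author K) ≈ 0.2286, P(author Q) ≈ 0.4286
After 'absent': normaliser = 0.45·0.3429 + 0.8·0.2286 + 0.5·0.4286; P(author P) ≈ 0.2798, P(author K) ≈ 0.3316, P(author Q) ≈ 0.3886
After 'present': normaliser = 0.55·0.2798 + 0.2·0.3316 + 0.5·0.3886; P(author P) ≈ 0.3713, P(author K) ≈ 0.1600, P(author Q) ≈ 0.4688
After 'absent': normaliser = 0.45·0.3713 + 0.8·0.1600 + 0.5·0.4688; P(author P) ≈ 0.3155, P(author K) ≈ 0.2418, P(author Q) ≈ 0.4427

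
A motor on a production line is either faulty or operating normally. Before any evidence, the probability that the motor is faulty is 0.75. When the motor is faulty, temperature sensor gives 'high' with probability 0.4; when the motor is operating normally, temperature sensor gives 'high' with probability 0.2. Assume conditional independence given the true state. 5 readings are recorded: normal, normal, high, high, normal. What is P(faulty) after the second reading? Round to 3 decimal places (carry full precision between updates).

0.628

Each posterior becomes the prior for the next update.
After 'normal': P(faulty) = 0.6·0.7500 / (0.6·0.7500 + 0.8·0.2500) ≈ 0.6923
After 'normal': P(faulty) = 0.6·0.6923 / (0.6·0.6923 + 0.8·0.3077) ≈ 0.6279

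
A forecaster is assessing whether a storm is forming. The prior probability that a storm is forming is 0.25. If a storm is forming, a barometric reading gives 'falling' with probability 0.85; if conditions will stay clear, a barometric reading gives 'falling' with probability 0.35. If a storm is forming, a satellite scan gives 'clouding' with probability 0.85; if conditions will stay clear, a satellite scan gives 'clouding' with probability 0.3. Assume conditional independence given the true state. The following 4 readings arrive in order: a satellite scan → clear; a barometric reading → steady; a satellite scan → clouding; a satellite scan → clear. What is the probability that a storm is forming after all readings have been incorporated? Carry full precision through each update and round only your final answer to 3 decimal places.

Each posterior becomes the prior for the next update.
After a satellite scan='clear': P(storm) = 0.15·0.2500 / (0.15·0.2500 + 0.7·0.7500) ≈ 0.0667
After a barometric reading='steady': P(storm) = 0.15·0.0667 / (0.15·0.0667 + 0.65·0.9333) ≈ 0.0162
After a satellite scan='clouding': P(storm) = 0.85·0.0162 / (0.85·0.0162 + 0.3·0.9838) ≈ 0.0446
After a satellite scan='clear': P(storm) = 0.15·0.0446 / (0.15·0.0446 + 0.7·0.9554) ≈ 0.0099

0.010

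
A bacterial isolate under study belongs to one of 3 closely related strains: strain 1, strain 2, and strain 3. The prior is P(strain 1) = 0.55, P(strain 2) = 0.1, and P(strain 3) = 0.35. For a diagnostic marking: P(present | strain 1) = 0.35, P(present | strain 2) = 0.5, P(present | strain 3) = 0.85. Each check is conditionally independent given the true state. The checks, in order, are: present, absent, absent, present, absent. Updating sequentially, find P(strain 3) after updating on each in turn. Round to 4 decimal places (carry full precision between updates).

After 'present': normaliser = 0.35·0.5500 + 0.5·0.1000 + 0.85·0.3500; P(strain 1) ≈ 0.3565, P(strain 2) ≈ 0.0926, P(strain 3) ≈ 0.5509
After 'absent': normaliser = 0.65·0.3565 + 0.5·0.0926 + 0.15·0.5509; P(strain 1) ≈ 0.6425, P(strain 2) ≈ 0.1284, P(strain 3) ≈ 0.2291
After 'absent': normaliser = 0.65·0.6425 + 0.5·0.1284 + 0.15·0.2291; P(strain 1) ≈ 0.8091, P(strain 2) ≈ 0.1243, P(strain 3) ≈ 0.0666
After 'present': normaliser = 0.35·0.8091 + 0.5·0.1243 + 0.85·0.0666; P(strain 1) ≈ 0.7045, P(strain 2) ≈ 0.1547, P(strain 3) ≈ 0.1408
After 'absent': normaliser = 0.65·0.7045 + 0.5·0.1547 + 0.15·0.1408; P(strain 1) ≈ 0.8230, P(strain 2) ≈ 0.1390, P(strain 3) ≈ 0.0380

0.0380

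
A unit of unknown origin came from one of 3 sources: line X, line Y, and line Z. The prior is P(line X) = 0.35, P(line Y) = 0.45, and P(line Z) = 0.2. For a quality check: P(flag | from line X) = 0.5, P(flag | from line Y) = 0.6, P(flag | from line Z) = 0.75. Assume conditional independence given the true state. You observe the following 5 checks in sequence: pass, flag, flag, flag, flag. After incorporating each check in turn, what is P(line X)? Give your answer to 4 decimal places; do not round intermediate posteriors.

0.2184

Apply Bayes' rule sequentially, carrying P(line X) forward.
After 'pass': normaliser = 0.5·0.3500 + 0.4·0.4500 + 0.25·0.2000; P(line X) ≈ 0.4321, P(line Y) ≈ 0.4444, P(line Z) ≈ 0.1235
After 'flag': normaliser = 0.5·0.4321 + 0.6·0.4444 + 0.75·0.1235; P(line X) ≈ 0.3755, P(line Y) ≈ 0.4635, P(line Z) ≈ 0.1609
After 'flag': normaliser = 0.5·0.3755 + 0.6·0.4635 + 0.75·0.1609; P(line X) ≈ 0.3201, P(line Y) ≈ 0.4741, P(line Z) ≈ 0.2058
After 'flag': normaliser = 0.5·0.3201 + 0.6·0.4741 + 0.75·0.2058; P(line X) ≈ 0.2673, P(line Y) ≈ 0.4750, P(line Z) ≈ 0.2577
After 'flag': normaliser = 0.5·0.2673 + 0.6·0.4750 + 0.75·0.2577; P(line X) ≈ 0.2184, P(line Y) ≈ 0.4658, P(line Z) ≈ 0.3159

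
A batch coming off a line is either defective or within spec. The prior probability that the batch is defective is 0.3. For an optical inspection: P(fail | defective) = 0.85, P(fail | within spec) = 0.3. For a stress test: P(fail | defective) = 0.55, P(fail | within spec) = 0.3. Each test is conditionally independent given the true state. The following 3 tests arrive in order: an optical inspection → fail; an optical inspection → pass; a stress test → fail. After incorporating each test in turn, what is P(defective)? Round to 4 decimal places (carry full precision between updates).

After an optical inspection='fail': P(defective) = 0.85·0.3000 / (0.85·0.3000 + 0.3·0.7000) ≈ 0.5484
After an optical inspection='pass': P(defective) = 0.15·0.5484 / (0.15·0.5484 + 0.7·0.4516) ≈ 0.2065
After a stress test='fail': P(defective) = 0.55·0.2065 / (0.55·0.2065 + 0.3·0.7935) ≈ 0.3230

0.3230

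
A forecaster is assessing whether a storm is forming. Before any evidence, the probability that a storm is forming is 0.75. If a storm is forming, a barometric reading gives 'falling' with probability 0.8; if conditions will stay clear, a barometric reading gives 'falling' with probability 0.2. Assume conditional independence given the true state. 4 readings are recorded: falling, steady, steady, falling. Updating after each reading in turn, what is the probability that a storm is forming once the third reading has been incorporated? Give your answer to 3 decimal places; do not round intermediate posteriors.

Apply Bayes' rule sequentially, carrying P(storm) forward.
After 'falling': P(storm) = 0.8·0.7500 / (0.8·0.7500 + 0.2·0.2500) ≈ 0.9231
After 'steady': P(storm) = 0.2·0.9231 / (0.2·0.9231 + 0.8·0.0769) ≈ 0.7500
After 'steady': P(storm) = 0.2·0.7500 / (0.2·0.7500 + 0.8·0.2500) ≈ 0.4286

0.429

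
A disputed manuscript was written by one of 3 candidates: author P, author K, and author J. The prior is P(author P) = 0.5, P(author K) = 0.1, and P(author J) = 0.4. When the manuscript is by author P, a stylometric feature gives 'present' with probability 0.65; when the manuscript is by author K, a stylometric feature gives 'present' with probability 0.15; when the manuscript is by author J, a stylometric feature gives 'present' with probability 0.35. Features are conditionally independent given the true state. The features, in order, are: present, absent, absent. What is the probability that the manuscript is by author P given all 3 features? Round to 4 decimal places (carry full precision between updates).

0.3626

After 'present': normaliser = 0.65·0.5000 + 0.15·0.1000 + 0.35·0.4000; P(author P) ≈ 0.6771, P(author K) ≈ 0.0312, P(author J) ≈ 0.2917
After 'absent': normaliser = 0.35·0.6771 + 0.85·0.0312 + 0.65·0.2917; P(author P) ≈ 0.5230, P(author K) ≈ 0.0586, P(author J) ≈ 0.4184
After 'absent': normaliser = 0.35·0.5230 + 0.85·0.0586 + 0.65·0.4184; P(author P) ≈ 0.3626, P(author K) ≈ 0.0987, P(author J) ≈ 0.5387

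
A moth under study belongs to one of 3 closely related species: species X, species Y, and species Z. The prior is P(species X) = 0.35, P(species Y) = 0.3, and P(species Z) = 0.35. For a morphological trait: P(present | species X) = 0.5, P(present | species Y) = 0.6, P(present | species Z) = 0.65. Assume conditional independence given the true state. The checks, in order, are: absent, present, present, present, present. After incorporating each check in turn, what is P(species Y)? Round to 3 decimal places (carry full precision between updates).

0.322

After 'absent': normaliser = 0.5·0.3500 + 0.4·0.3000 + 0.35·0.3500; P(species X) ≈ 0.4192, P(species Y) ≈ 0.2874, P(species Z) ≈ 0.2934
After 'present': normaliser = 0.5·0.4192 + 0.6·0.2874 + 0.65·0.2934; P(species X) ≈ 0.3659, P(species Y) ≈ 0.3011, P(species Z) ≈ 0.3330
After 'present': normaliser = 0.5·0.3659 + 0.6·0.3011 + 0.65·0.3330; P(species X) ≈ 0.3154, P(species Y) ≈ 0.3114, P(species Z) ≈ 0.3731
After 'present': normaliser = 0.5·0.3154 + 0.6·0.3114 + 0.65·0.3731; P(species X) ≈ 0.2686, P(species Y) ≈ 0.3183, P(species Z) ≈ 0.4131
After 'present': normaliser = 0.5·0.2686 + 0.6·0.3183 + 0.65·0.4131; P(species X) ≈ 0.2262, P(species Y) ≈ 0.3216, P(species Z) ≈ 0.4522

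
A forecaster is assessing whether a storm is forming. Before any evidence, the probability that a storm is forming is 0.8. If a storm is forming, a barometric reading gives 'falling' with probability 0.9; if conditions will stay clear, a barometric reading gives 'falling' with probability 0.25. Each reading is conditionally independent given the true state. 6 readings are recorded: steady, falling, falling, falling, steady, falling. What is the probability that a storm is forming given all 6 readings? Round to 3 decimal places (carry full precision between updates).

After 'steady': P(storm) = 0.1·0.8000 / (0.1·0.8000 + 0.75·0.2000) ≈ 0.3478
After 'falling': P(storm) = 0.9·0.3478 / (0.9·0.3478 + 0.25·0.6522) ≈ 0.6575
After 'falling': P(storm) = 0.9·0.6575 / (0.9·0.6575 + 0.25·0.3425) ≈ 0.8736
After 'falling': P(storm) = 0.9·0.8736 / (0.9·0.8736 + 0.25·0.1264) ≈ 0.9614
After 'steady': P(storm) = 0.1·0.9614 / (0.1·0.9614 + 0.75·0.0386) ≈ 0.7684
After 'falling': P(storm) = 0.9·0.7684 / (0.9·0.7684 + 0.25·0.2316) ≈ 0.9227

0.923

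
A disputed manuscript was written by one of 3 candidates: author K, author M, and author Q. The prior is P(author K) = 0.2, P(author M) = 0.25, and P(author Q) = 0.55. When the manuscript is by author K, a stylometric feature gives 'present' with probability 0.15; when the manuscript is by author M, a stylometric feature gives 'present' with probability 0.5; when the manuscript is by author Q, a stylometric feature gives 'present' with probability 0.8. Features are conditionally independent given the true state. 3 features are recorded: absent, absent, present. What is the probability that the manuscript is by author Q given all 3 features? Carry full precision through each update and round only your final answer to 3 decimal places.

0.250

Apply Bayes' rule sequentially, carrying P(author Q) forward.
After 'absent': normaliser = 0.85·0.2000 + 0.5·0.2500 + 0.2·0.5500; P(author K) ≈ 0.4198, P(author M) ≈ 0.3086, P(author Q) ≈ 0.2716
After 'absent': normaliser = 0.85·0.4198 + 0.5·0.3086 + 0.2·0.2716; P(author K) ≈ 0.6310, P(author M) ≈ 0.2729, P(author Q) ≈ 0.0961
After 'present': normaliser = 0.15·0.6310 + 0.5·0.2729 + 0.8·0.0961; P(author K) ≈ 0.3073, P(author M) ≈ 0.4431, P(author Q) ≈ 0.2496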